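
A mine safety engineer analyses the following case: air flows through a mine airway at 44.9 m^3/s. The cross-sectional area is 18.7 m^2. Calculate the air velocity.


2.4011 m/s

Velocity = flow rate / cross-sectional area
= 44.9 / 18.7
= 2.4011 m/s


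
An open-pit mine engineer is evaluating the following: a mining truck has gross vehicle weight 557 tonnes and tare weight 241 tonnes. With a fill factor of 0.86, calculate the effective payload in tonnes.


271.76 tonnes

Maximum payload = gross - tare
= 557 - 241 = 316 tonnes
Effective payload = max payload * fill factor
= 316 * 0.86
= 271.76 tonnes


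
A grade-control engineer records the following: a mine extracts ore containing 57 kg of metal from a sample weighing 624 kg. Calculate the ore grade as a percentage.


9.1346%

Ore grade = (metal mass / ore mass) * 100
= (57 / 624) * 100
= 0.09134615385 * 100
= 9.1346%


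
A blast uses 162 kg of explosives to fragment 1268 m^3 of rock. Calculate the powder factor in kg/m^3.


Powder factor = explosive mass / rock volume
= 162 / 1268
= 0.1278 kg/m^3

0.1278 kg/m^3


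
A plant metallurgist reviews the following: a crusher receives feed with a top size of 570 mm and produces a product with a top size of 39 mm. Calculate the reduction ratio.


Reduction ratio = feed size / product size
= 570 / 39
= 14.6154

14.6154


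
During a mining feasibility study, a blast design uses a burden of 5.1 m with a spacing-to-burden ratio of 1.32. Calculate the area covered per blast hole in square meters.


First, find the spacing:
Spacing = burden * ratio = 5.1 * 1.32
= 6.732 m
Then, calculate the area:
Area = burden * spacing = 5.1 * 6.732
= 34.3332 m^2

34.3332 m^2


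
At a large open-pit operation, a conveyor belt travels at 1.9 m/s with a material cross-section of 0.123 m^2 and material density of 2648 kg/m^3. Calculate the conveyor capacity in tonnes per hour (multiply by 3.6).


2227.8154 t/h

Volumetric flow = speed * area
= 1.9 * 0.123 = 0.2337 m^3/s
Mass flow = volumetric * density
= 0.2337 * 2648 = 618.8376 kg/s
Convert to t/h: multiply by 3.6
Capacity = 618.8376 * 3.6
= 2227.8154 t/h


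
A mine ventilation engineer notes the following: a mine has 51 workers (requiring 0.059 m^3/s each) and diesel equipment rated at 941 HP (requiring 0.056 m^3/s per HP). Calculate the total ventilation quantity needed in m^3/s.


55.705 m^3/s

Airflow for workers:
Q_people = 51 * 0.059 = 3.009 m^3/s
Airflow for diesel equipment:
Q_diesel = 941 * 0.056 = 52.696 m^3/s
Total ventilation:
Q_total = 3.009 + 52.696
= 55.705 m^3/s


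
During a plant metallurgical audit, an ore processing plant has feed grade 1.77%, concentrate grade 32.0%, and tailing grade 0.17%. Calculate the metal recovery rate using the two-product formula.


90.8783%

Using the two-product formula:
R = 100 * c * (f - t) / (f * (c - t))
Numerator = 100 * 32.0 * (1.77 - 0.17)
= 100 * 32.0 * 1.6
= 5120.0
Denominator = 1.77 * (32.0 - 0.17)
= 1.77 * 31.83
= 56.3391
R = 5120.0 / 56.3391
= 90.8783%


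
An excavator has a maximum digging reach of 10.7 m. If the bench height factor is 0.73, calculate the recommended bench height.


Bench height = reach * factor
= 10.7 * 0.73
= 7.811 m

7.811 m


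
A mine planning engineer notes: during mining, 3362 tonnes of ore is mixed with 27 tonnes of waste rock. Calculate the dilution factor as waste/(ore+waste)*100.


0.7967%

Total material = ore + waste
= 3362 + 27 = 3389 tonnes
Dilution = waste / total * 100
= 27 / 3389 * 100
= 0.007966951903 * 100
= 0.7967%


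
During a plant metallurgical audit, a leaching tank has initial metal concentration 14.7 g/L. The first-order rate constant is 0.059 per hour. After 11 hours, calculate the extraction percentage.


47.7432%

Compute the exponent:
-k * t = -0.059 * 11 = -0.649
Remaining concentration:
C = 14.7 * exp(-0.649)
= 14.7 * 0.5225680836
= 7.68175083 g/L
Extracted = 14.7 - 7.68175083 = 7.01824917 g/L
Extraction % = 7.01824917 / 14.7 * 100
= 47.7432%


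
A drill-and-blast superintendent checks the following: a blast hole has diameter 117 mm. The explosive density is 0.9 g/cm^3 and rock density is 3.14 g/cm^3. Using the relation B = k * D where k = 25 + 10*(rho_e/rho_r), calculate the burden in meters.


3.2604 m

First, compute k:
rho_e / rho_r = 0.9 / 3.14 = 0.2866242038
k = 25 + 10 * 0.2866242038 = 27.86624204
Then, compute burden:
B = k * D / 1000 = 27.86624204 * 117 / 1000
= 3260.350318 / 1000
= 3.2604 m


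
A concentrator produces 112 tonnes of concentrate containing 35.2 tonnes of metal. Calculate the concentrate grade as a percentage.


Grade = (metal in concentrate / concentrate mass) * 100
= (35.2 / 112) * 100
= 0.3142857143 * 100
= 31.4286%

31.4286%


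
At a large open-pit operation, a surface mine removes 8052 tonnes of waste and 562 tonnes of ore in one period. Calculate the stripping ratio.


14.3274

Stripping ratio = waste tonnage / ore tonnage
= 8052 / 562
= 14.3274


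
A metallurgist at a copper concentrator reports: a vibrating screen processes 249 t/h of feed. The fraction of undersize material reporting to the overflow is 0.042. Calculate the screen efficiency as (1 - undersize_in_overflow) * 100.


Screen efficiency = (1 - fraction of undersize in overflow) * 100
= (1 - 0.042) * 100
= 0.958 * 100
= 95.8%

95.8%


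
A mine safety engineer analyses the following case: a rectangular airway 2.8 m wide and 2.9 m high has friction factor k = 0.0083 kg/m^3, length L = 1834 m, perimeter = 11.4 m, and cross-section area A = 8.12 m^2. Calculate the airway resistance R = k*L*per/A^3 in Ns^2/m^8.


0.3241 Ns^2/m^8

Compute the numerator:
k * L * per = 0.0083 * 1834 * 11.4
= 173.53308
Compute the denominator:
A^3 = 8.12^3 = 535.387328
Resistance:
R = 173.53308 / 535.387328
= 0.3241 Ns^2/m^8


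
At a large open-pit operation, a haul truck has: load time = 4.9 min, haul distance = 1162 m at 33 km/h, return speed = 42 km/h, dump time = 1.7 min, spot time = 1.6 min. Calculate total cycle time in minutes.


11.9727 min

Convert haul speed to m/min: 33 * 1000/60 = 550 m/min
Haul time = 1162 / 550 = 2.112727273 min
Convert return speed to m/min: 42 * 1000/60 = 700 m/min
Return time = 1162 / 700 = 1.66 min
Total cycle time:
= 4.9 + 2.112727273 + 1.7 + 1.66 + 1.6
= 11.9727 min


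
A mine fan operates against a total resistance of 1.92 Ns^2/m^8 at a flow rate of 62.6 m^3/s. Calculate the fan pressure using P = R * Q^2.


Compute Q^2:
Q^2 = 62.6^2 = 3918.76
Compute pressure:
P = R * Q^2 = 1.92 * 3918.76
= 7524.0192 Pa

7524.0192 Pa


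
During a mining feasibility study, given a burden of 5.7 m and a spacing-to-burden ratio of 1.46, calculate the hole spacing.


8.322 m

Spacing = burden * ratio
= 5.7 * 1.46
= 8.322 m


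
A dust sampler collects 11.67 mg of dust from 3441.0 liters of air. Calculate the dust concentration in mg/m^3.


3.3915 mg/m^3

Convert liters to m^3: 1 m^3 = 1000 L
Concentration = mass / volume * 1000
= 11.67 / 3441.0 * 1000
= 0.003391455972 * 1000
= 3.3915 mg/m^3


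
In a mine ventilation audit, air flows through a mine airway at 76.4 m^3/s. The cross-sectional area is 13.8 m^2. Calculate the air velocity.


Velocity = flow rate / cross-sectional area
= 76.4 / 13.8
= 5.5362 m/s

5.5362 m/s


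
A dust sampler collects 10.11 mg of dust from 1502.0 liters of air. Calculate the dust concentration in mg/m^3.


6.731 mg/m^3

Convert liters to m^3: 1 m^3 = 1000 L
Concentration = mass / volume * 1000
= 10.11 / 1502.0 * 1000
= 0.0067310253 * 1000
= 6.731 mg/m^3


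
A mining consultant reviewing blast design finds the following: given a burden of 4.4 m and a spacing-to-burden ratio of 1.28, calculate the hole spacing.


Spacing = burden * ratio
= 4.4 * 1.28
= 5.632 m

5.632 m


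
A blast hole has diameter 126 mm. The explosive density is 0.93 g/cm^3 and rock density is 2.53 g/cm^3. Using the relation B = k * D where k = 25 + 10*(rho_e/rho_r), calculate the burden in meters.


First, compute k:
rho_e / rho_r = 0.93 / 2.53 = 0.3675889328
k = 25 + 10 * 0.3675889328 = 28.67588933
Then, compute burden:
B = k * D / 1000 = 28.67588933 * 126 / 1000
= 3613.162055 / 1000
= 3.6132 m

3.6132 m


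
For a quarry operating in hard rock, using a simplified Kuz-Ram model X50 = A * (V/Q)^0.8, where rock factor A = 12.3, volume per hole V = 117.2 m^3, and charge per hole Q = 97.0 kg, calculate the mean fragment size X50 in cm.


14.3097 cm

Compute V/Q:
V/Q = 117.2 / 97.0 = 1.208247423
Raise to the power 0.8:
(V/Q)^0.8 = 1.208247423^0.8 = 1.163388327
Multiply by A:
X50 = 12.3 * 1.163388327
= 14.3097 cm


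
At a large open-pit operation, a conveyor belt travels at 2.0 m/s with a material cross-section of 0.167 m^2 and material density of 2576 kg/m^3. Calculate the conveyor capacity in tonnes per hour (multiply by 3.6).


3097.3824 t/h

Volumetric flow = speed * area
= 2.0 * 0.167 = 0.334 m^3/s
Mass flow = volumetric * density
= 0.334 * 2576 = 860.384 kg/s
Convert to t/h: multiply by 3.6
Capacity = 860.384 * 3.6
= 3097.3824 t/h


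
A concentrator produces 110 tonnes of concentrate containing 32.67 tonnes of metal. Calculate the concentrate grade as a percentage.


29.7%

Grade = (metal in concentrate / concentrate mass) * 100
= (32.67 / 110) * 100
= 0.297 * 100
= 29.7%


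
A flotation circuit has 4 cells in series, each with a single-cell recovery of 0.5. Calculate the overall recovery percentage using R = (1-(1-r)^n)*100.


93.75%

Complement of single-cell recovery:
1 - r = 1 - 0.5 = 0.5
Raise to power n:
(1 - r)^4 = 0.5^4 = 0.0625
Overall recovery:
R = (1 - 0.0625) * 100
= 93.75%


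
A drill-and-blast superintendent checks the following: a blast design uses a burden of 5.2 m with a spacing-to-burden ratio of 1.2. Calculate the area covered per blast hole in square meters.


32.448 m^2

First, find the spacing:
Spacing = burden * ratio = 5.2 * 1.2
= 6.24 m
Then, calculate the area:
Area = burden * spacing = 5.2 * 6.24
= 32.448 m^2


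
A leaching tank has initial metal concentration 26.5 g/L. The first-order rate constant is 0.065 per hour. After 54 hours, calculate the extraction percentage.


Compute the exponent:
-k * t = -0.065 * 54 = -3.51
Remaining concentration:
C = 26.5 * exp(-3.51)
= 26.5 * 0.02989691444
= 0.7922682326 g/L
Extracted = 26.5 - 0.7922682326 = 25.70773177 g/L
Extraction % = 25.70773177 / 26.5 * 100
= 97.0103%

97.0103%


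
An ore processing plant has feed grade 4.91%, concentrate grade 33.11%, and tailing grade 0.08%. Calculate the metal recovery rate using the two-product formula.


Using the two-product formula:
R = 100 * c * (f - t) / (f * (c - t))
Numerator = 100 * 33.11 * (4.91 - 0.08)
= 100 * 33.11 * 4.83
= 15992.13
Denominator = 4.91 * (33.11 - 0.08)
= 4.91 * 33.03
= 162.1773
R = 15992.13 / 162.1773
= 98.6089%

98.6089%


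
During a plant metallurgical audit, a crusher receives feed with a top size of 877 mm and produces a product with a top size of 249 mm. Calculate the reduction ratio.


3.5221

Reduction ratio = feed size / product size
= 877 / 249
= 3.5221


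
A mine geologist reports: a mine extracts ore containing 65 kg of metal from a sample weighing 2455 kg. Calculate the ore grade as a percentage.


Ore grade = (metal mass / ore mass) * 100
= (65 / 2455) * 100
= 0.02647657841 * 100
= 2.6477%

2.6477%


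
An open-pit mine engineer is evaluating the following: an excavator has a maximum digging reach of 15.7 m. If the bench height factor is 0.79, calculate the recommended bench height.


Bench height = reach * factor
= 15.7 * 0.79
= 12.403 m

12.403 m


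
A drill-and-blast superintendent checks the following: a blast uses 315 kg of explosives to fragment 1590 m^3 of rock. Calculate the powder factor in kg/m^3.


0.1981 kg/m^3

Powder factor = explosive mass / rock volume
= 315 / 1590
= 0.1981 kg/m^3


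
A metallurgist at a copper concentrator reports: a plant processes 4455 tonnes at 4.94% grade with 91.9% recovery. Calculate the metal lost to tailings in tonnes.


17.8262 tonnes

Total metal in feed:
= 4455 * 4.94 / 100 = 220.077 tonnes
Metal recovered:
= 220.077 * 91.9 / 100 = 202.250763 tonnes
Metal lost to tailings:
= 220.077 - 202.250763
= 17.8262 tonnes


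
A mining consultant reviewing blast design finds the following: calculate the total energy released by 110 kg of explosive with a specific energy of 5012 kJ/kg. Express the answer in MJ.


551.32 MJ

Energy = mass * specific_energy / 1000
= 110 * 5012 / 1000
= 551320 / 1000
= 551.32 MJ


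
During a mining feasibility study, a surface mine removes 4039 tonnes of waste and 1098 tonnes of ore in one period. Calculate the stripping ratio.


Stripping ratio = waste tonnage / ore tonnage
= 4039 / 1098
= 3.6785

3.6785


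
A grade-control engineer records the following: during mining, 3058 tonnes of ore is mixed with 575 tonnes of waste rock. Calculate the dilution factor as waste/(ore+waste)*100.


15.8271%

Total material = ore + waste
= 3058 + 575 = 3633 tonnes
Dilution = waste / total * 100
= 575 / 3633 * 100
= 0.158271401 * 100
= 15.8271%


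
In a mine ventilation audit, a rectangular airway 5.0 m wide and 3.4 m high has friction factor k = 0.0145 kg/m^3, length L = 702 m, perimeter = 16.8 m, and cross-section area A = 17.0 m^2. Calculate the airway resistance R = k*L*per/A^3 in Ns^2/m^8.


Compute the numerator:
k * L * per = 0.0145 * 702 * 16.8
= 171.0072
Compute the denominator:
A^3 = 17.0^3 = 4913
Resistance:
R = 171.0072 / 4913
= 0.0348 Ns^2/m^8

0.0348 Ns^2/m^8


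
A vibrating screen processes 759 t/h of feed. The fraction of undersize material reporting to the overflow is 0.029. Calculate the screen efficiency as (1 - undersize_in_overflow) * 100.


Screen efficiency = (1 - fraction of undersize in overflow) * 100
= (1 - 0.029) * 100
= 0.971 * 100
= 97.1%

97.1%


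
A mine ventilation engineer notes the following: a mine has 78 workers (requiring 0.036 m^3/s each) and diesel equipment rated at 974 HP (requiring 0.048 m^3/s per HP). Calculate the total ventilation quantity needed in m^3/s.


Airflow for workers:
Q_people = 78 * 0.036 = 2.808 m^3/s
Airflow for diesel equipment:
Q_diesel = 974 * 0.048 = 46.752 m^3/s
Total ventilation:
Q_total = 2.808 + 46.752
= 49.56 m^3/s

49.56 m^3/s


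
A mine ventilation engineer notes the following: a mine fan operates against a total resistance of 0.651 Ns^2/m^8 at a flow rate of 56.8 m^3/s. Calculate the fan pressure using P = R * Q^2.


2100.2822 Pa

Compute Q^2:
Q^2 = 56.8^2 = 3226.24
Compute pressure:
P = R * Q^2 = 0.651 * 3226.24
= 2100.2822 Pa


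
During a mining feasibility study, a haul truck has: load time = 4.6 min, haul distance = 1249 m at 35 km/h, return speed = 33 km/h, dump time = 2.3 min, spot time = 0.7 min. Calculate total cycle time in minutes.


12.0121 min

Convert haul speed to m/min: 35 * 1000/60 = 583.3333333 m/min
Haul time = 1249 / 583.3333333 = 2.141142857 min
Convert return speed to m/min: 33 * 1000/60 = 550 m/min
Return time = 1249 / 550 = 2.270909091 min
Total cycle time:
= 4.6 + 2.141142857 + 2.3 + 2.270909091 + 0.7
= 12.0121 min


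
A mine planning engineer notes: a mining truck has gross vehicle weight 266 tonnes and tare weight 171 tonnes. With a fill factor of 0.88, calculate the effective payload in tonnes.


Maximum payload = gross - tare
= 266 - 171 = 95 tonnes
Effective payload = max payload * fill factor
= 95 * 0.88
= 83.6 tonnes

83.6 tonnes


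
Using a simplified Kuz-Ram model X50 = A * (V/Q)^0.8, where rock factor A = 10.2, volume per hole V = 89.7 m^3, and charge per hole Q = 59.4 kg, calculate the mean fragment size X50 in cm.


14.1842 cm

Compute V/Q:
V/Q = 89.7 / 59.4 = 1.51010101
Raise to the power 0.8:
(V/Q)^0.8 = 1.51010101^0.8 = 1.39060824
Multiply by A:
X50 = 10.2 * 1.39060824
= 14.1842 cm


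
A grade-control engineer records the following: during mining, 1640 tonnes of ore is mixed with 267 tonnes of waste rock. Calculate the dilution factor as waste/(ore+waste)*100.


Total material = ore + waste
= 1640 + 267 = 1907 tonnes
Dilution = waste / total * 100
= 267 / 1907 * 100
= 0.1400104877 * 100
= 14.001%

14.001%


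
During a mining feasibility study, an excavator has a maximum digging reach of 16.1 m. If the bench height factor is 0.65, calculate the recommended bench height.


10.465 m

Bench height = reach * factor
= 16.1 * 0.65
= 10.465 m


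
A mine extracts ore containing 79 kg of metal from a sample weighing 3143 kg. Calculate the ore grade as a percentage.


Ore grade = (metal mass / ore mass) * 100
= (79 / 3143) * 100
= 0.02513522113 * 100
= 2.5135%

2.5135%


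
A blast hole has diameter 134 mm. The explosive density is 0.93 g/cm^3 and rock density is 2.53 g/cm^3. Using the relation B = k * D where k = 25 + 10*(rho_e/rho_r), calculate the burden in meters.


3.8426 m

First, compute k:
rho_e / rho_r = 0.93 / 2.53 = 0.3675889328
k = 25 + 10 * 0.3675889328 = 28.67588933
Then, compute burden:
B = k * D / 1000 = 28.67588933 * 134 / 1000
= 3842.56917 / 1000
= 3.8426 m


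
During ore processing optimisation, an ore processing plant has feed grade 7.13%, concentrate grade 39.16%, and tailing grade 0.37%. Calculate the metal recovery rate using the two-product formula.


Using the two-product formula:
R = 100 * c * (f - t) / (f * (c - t))
Numerator = 100 * 39.16 * (7.13 - 0.37)
= 100 * 39.16 * 6.76
= 26472.16
Denominator = 7.13 * (39.16 - 0.37)
= 7.13 * 38.79
= 276.5727
R = 26472.16 / 276.5727
= 95.715%

95.715%


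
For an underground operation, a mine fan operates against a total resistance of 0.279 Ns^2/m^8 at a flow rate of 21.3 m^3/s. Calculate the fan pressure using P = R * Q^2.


Compute Q^2:
Q^2 = 21.3^2 = 453.69
Compute pressure:
P = R * Q^2 = 0.279 * 453.69
= 126.5795 Pa

126.5795 Pa


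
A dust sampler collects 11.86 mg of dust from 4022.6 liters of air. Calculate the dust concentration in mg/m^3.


Convert liters to m^3: 1 m^3 = 1000 L
Concentration = mass / volume * 1000
= 11.86 / 4022.6 * 1000
= 0.002948341868 * 1000
= 2.9483 mg/m^3

2.9483 mg/m^3


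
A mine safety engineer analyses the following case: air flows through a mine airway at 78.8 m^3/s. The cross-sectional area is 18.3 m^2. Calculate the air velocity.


4.306 m/s

Velocity = flow rate / cross-sectional area
= 78.8 / 18.3
= 4.306 m/s


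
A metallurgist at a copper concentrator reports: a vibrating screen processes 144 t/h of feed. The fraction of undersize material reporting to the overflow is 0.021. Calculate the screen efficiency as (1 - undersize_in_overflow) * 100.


Screen efficiency = (1 - fraction of undersize in overflow) * 100
= (1 - 0.021) * 100
= 0.979 * 100
= 97.9%

97.9%


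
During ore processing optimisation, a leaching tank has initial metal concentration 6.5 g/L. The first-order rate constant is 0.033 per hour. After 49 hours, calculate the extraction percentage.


Compute the exponent:
-k * t = -0.033 * 49 = -1.617
Remaining concentration:
C = 6.5 * exp(-1.617)
= 6.5 * 0.1984932866
= 1.290206363 g/L
Extracted = 6.5 - 1.290206363 = 5.209793637 g/L
Extraction % = 5.209793637 / 6.5 * 100
= 80.1507%

80.1507%


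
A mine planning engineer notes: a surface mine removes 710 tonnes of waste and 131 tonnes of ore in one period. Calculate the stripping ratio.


Stripping ratio = waste tonnage / ore tonnage
= 710 / 131
= 5.4198

5.4198


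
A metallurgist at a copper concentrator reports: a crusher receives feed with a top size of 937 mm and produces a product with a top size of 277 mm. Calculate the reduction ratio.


Reduction ratio = feed size / product size
= 937 / 277
= 3.3827

3.3827


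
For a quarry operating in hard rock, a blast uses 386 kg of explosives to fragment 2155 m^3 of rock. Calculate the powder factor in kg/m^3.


0.1791 kg/m^3

Powder factor = explosive mass / rock volume
= 386 / 2155
= 0.1791 kg/m^3


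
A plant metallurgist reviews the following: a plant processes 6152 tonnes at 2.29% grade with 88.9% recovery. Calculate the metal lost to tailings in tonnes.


15.6378 tonnes

Total metal in feed:
= 6152 * 2.29 / 100 = 140.8808 tonnes
Metal recovered:
= 140.8808 * 88.9 / 100 = 125.2430312 tonnes
Metal lost to tailings:
= 140.8808 - 125.2430312
= 15.6378 tonnes


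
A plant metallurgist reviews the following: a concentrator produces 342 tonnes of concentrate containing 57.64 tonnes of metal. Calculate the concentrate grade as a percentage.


Grade = (metal in concentrate / concentrate mass) * 100
= (57.64 / 342) * 100
= 0.1685380117 * 100
= 16.8538%

16.8538%


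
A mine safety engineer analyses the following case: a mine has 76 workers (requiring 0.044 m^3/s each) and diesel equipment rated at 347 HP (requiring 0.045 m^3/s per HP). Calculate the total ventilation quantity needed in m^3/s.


Airflow for workers:
Q_people = 76 * 0.044 = 3.344 m^3/s
Airflow for diesel equipment:
Q_diesel = 347 * 0.045 = 15.615 m^3/s
Total ventilation:
Q_total = 3.344 + 15.615
= 18.959 m^3/s

18.959 m^3/s


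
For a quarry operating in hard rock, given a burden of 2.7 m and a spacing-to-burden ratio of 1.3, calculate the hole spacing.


Spacing = burden * ratio
= 2.7 * 1.3
= 3.51 m

3.51 m


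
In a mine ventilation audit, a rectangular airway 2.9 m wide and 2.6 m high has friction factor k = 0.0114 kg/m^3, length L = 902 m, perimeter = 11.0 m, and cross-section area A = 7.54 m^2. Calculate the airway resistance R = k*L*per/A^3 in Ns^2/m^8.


Compute the numerator:
k * L * per = 0.0114 * 902 * 11.0
= 113.1108
Compute the denominator:
A^3 = 7.54^3 = 428.661064
Resistance:
R = 113.1108 / 428.661064
= 0.2639 Ns^2/m^8

0.2639 Ns^2/m^8


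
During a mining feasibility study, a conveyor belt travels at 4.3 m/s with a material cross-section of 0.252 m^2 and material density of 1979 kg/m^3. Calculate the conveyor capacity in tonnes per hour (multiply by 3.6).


7719.9998 t/h

Volumetric flow = speed * area
= 4.3 * 0.252 = 1.0836 m^3/s
Mass flow = volumetric * density
= 1.0836 * 1979 = 2144.4444 kg/s
Convert to t/h: multiply by 3.6
Capacity = 2144.4444 * 3.6
= 7719.9998 t/h


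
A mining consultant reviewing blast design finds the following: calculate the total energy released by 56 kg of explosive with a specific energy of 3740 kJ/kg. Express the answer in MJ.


Energy = mass * specific_energy / 1000
= 56 * 3740 / 1000
= 209440 / 1000
= 209.44 MJ

209.44 MJ


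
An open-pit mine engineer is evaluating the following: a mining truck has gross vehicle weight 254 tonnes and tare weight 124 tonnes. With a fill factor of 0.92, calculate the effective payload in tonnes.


119.6 tonnes

Maximum payload = gross - tare
= 254 - 124 = 130 tonnes
Effective payload = max payload * fill factor
= 130 * 0.92
= 119.6 tonnes


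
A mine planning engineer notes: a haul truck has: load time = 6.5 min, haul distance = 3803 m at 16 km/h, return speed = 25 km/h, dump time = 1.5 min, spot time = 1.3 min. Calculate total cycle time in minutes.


Convert haul speed to m/min: 16 * 1000/60 = 266.6666667 m/min
Haul time = 3803 / 266.6666667 = 14.26125 min
Convert return speed to m/min: 25 * 1000/60 = 416.6666667 m/min
Return time = 3803 / 416.6666667 = 9.1272 min
Total cycle time:
= 6.5 + 14.26125 + 1.5 + 9.1272 + 1.3
= 32.6885 min

32.6885 min


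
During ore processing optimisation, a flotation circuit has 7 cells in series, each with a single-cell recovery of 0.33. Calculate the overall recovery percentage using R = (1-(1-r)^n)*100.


93.9393%

Complement of single-cell recovery:
1 - r = 1 - 0.33 = 0.67
Raise to power n:
(1 - r)^7 = 0.67^7 = 0.06060711605
Overall recovery:
R = (1 - 0.06060711605) * 100
= 93.9393%


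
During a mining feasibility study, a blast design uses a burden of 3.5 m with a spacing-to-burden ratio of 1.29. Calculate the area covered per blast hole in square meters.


First, find the spacing:
Spacing = burden * ratio = 3.5 * 1.29
= 4.515 m
Then, calculate the area:
Area = burden * spacing = 3.5 * 4.515
= 15.8025 m^2

15.8025 m^2


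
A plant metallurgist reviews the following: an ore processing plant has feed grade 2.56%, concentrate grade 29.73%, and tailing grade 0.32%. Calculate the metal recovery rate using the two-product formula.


88.4521%

Using the two-product formula:
R = 100 * c * (f - t) / (f * (c - t))
Numerator = 100 * 29.73 * (2.56 - 0.32)
= 100 * 29.73 * 2.24
= 6659.52
Denominator = 2.56 * (29.73 - 0.32)
= 2.56 * 29.41
= 75.2896
R = 6659.52 / 75.2896
= 88.4521%


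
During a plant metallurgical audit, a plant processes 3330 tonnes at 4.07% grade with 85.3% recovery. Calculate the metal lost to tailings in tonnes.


Total metal in feed:
= 3330 * 4.07 / 100 = 135.531 tonnes
Metal recovered:
= 135.531 * 85.3 / 100 = 115.607943 tonnes
Metal lost to tailings:
= 135.531 - 115.607943
= 19.9231 tonnes

19.9231 tonnes


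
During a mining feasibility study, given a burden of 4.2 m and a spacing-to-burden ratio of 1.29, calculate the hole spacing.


Spacing = burden * ratio
= 4.2 * 1.29
= 5.418 m

5.418 m


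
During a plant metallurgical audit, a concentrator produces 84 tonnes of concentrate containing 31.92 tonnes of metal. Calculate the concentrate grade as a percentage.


Grade = (metal in concentrate / concentrate mass) * 100
= (31.92 / 84) * 100
= 0.38 * 100
= 38.0%

38.0%


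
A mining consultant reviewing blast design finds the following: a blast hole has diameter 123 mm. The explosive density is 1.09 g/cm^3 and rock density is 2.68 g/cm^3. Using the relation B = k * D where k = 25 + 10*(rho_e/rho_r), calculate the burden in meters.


First, compute k:
rho_e / rho_r = 1.09 / 2.68 = 0.4067164179
k = 25 + 10 * 0.4067164179 = 29.06716418
Then, compute burden:
B = k * D / 1000 = 29.06716418 * 123 / 1000
= 3575.261194 / 1000
= 3.5753 m

3.5753 m


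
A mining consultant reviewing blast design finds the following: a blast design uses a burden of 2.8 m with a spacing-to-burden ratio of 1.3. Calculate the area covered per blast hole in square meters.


10.192 m^2

First, find the spacing:
Spacing = burden * ratio = 2.8 * 1.3
= 3.64 m
Then, calculate the area:
Area = burden * spacing = 2.8 * 3.64
= 10.192 m^2


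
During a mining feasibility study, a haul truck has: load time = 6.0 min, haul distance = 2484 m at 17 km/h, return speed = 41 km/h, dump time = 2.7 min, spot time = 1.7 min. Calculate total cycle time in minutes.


22.8022 min

Convert haul speed to m/min: 17 * 1000/60 = 283.3333333 m/min
Haul time = 2484 / 283.3333333 = 8.767058824 min
Convert return speed to m/min: 41 * 1000/60 = 683.3333333 m/min
Return time = 2484 / 683.3333333 = 3.635121951 min
Total cycle time:
= 6.0 + 8.767058824 + 2.7 + 3.635121951 + 1.7
= 22.8022 min


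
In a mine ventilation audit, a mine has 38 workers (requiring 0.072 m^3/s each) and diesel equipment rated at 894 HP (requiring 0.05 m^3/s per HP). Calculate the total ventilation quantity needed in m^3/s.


Airflow for workers:
Q_people = 38 * 0.072 = 2.736 m^3/s
Airflow for diesel equipment:
Q_diesel = 894 * 0.05 = 44.7 m^3/s
Total ventilation:
Q_total = 2.736 + 44.7
= 47.436 m^3/s

47.436 m^3/s


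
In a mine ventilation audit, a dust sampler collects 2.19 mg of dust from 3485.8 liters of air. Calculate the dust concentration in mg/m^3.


Convert liters to m^3: 1 m^3 = 1000 L
Concentration = mass / volume * 1000
= 2.19 / 3485.8 * 1000
= 0.0006282632394 * 1000
= 0.6283 mg/m^3

0.6283 mg/m^3


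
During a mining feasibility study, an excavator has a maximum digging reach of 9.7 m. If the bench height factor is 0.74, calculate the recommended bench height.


Bench height = reach * factor
= 9.7 * 0.74
= 7.178 m

7.178 m


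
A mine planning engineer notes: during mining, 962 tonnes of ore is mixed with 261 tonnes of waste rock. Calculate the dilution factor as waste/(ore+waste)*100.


Total material = ore + waste
= 962 + 261 = 1223 tonnes
Dilution = waste / total * 100
= 261 / 1223 * 100
= 0.2134096484 * 100
= 21.341%

21.341%


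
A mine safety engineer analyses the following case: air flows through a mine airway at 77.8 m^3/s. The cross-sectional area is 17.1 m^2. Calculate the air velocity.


4.5497 m/s

Velocity = flow rate / cross-sectional area
= 77.8 / 17.1
= 4.5497 m/s


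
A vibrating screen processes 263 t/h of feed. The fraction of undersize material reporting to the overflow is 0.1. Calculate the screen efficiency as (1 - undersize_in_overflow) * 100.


90.0%

Screen efficiency = (1 - fraction of undersize in overflow) * 100
= (1 - 0.1) * 100
= 0.9 * 100
= 90.0%


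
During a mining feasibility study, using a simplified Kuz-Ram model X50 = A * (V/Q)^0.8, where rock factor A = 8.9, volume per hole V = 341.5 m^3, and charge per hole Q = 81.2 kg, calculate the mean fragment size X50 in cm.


28.0839 cm

Compute V/Q:
V/Q = 341.5 / 81.2 = 4.205665025
Raise to the power 0.8:
(V/Q)^0.8 = 4.205665025^0.8 = 3.155496792
Multiply by A:
X50 = 8.9 * 3.155496792
= 28.0839 cm


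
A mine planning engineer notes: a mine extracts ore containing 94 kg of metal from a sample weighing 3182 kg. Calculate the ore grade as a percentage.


2.9541%

Ore grade = (metal mass / ore mass) * 100
= (94 / 3182) * 100
= 0.02954116908 * 100
= 2.9541%


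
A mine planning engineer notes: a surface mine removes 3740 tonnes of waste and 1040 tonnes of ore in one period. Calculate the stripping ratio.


3.5962

Stripping ratio = waste tonnage / ore tonnage
= 3740 / 1040
= 3.5962


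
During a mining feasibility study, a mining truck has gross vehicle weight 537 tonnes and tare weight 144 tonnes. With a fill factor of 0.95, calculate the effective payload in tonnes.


373.35 tonnes

Maximum payload = gross - tare
= 537 - 144 = 393 tonnes
Effective payload = max payload * fill factor
= 393 * 0.95
= 373.35 tonnes


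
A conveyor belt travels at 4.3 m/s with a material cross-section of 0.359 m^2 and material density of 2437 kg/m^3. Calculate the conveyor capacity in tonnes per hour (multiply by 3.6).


13543.1888 t/h

Volumetric flow = speed * area
= 4.3 * 0.359 = 1.5437 m^3/s
Mass flow = volumetric * density
= 1.5437 * 2437 = 3761.9969 kg/s
Convert to t/h: multiply by 3.6
Capacity = 3761.9969 * 3.6
= 13543.1888 t/h


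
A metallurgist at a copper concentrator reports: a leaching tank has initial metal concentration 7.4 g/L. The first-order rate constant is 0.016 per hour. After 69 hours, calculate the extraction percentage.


66.8458%

Compute the exponent:
-k * t = -0.016 * 69 = -1.104
Remaining concentration:
C = 7.4 * exp(-1.104)
= 7.4 * 0.3315422588
= 2.453412715 g/L
Extracted = 7.4 - 2.453412715 = 4.946587285 g/L
Extraction % = 4.946587285 / 7.4 * 100
= 66.8458%


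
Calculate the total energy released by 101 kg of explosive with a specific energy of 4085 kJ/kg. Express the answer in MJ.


412.585 MJ

Energy = mass * specific_energy / 1000
= 101 * 4085 / 1000
= 412585 / 1000
= 412.585 MJ


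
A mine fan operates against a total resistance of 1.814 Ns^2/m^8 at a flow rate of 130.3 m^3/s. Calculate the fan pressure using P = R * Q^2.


30798.2553 Pa

Compute Q^2:
Q^2 = 130.3^2 = 16978.09
Compute pressure:
P = R * Q^2 = 1.814 * 16978.09
= 30798.2553 Pa


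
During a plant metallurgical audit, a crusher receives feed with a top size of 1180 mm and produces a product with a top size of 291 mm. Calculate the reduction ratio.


Reduction ratio = feed size / product size
= 1180 / 291
= 4.055

4.055


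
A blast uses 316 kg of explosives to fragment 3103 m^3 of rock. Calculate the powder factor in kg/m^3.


0.1018 kg/m^3

Powder factor = explosive mass / rock volume
= 316 / 3103
= 0.1018 kg/m^3


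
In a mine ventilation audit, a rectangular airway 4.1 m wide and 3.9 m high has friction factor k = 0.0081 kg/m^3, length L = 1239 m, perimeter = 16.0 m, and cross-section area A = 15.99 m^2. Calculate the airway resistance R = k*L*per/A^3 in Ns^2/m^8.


Compute the numerator:
k * L * per = 0.0081 * 1239 * 16.0
= 160.5744
Compute the denominator:
A^3 = 15.99^3 = 4088.324799
Resistance:
R = 160.5744 / 4088.324799
= 0.0393 Ns^2/m^8

0.0393 Ns^2/m^8


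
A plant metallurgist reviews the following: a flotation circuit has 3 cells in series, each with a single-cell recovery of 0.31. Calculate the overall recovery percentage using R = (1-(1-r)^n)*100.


67.1491%

Complement of single-cell recovery:
1 - r = 1 - 0.31 = 0.69
Raise to power n:
(1 - r)^3 = 0.69^3 = 0.328509
Overall recovery:
R = (1 - 0.328509) * 100
= 67.1491%


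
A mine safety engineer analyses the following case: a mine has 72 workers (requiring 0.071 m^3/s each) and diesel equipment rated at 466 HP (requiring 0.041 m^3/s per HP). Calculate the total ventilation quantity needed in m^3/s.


24.218 m^3/s

Airflow for workers:
Q_people = 72 * 0.071 = 5.112 m^3/s
Airflow for diesel equipment:
Q_diesel = 466 * 0.041 = 19.106 m^3/s
Total ventilation:
Q_total = 5.112 + 19.106
= 24.218 m^3/s


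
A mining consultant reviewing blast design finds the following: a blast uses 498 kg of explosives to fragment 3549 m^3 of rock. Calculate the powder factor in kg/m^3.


0.1403 kg/m^3

Powder factor = explosive mass / rock volume
= 498 / 3549
= 0.1403 kg/m^3


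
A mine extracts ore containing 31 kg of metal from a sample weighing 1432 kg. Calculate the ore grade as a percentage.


Ore grade = (metal mass / ore mass) * 100
= (31 / 1432) * 100
= 0.02164804469 * 100
= 2.1648%

2.1648%


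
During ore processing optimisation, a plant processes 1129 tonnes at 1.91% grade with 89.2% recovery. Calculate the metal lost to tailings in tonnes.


Total metal in feed:
= 1129 * 1.91 / 100 = 21.5639 tonnes
Metal recovered:
= 21.5639 * 89.2 / 100 = 19.2349988 tonnes
Metal lost to tailings:
= 21.5639 - 19.2349988
= 2.3289 tonnes

2.3289 tonnes


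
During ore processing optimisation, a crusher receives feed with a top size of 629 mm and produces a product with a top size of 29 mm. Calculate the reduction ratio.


21.6897

Reduction ratio = feed size / product size
= 629 / 29
= 21.6897


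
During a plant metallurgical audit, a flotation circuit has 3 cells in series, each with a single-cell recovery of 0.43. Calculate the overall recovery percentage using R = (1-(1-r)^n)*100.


Complement of single-cell recovery:
1 - r = 1 - 0.43 = 0.57
Raise to power n:
(1 - r)^3 = 0.57^3 = 0.185193
Overall recovery:
R = (1 - 0.185193) * 100
= 81.4807%

81.4807%


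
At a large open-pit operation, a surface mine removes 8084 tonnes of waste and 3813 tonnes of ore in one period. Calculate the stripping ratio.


2.1201

Stripping ratio = waste tonnage / ore tonnage
= 8084 / 3813
= 2.1201


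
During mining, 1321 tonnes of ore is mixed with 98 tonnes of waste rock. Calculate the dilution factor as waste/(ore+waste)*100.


6.9063%

Total material = ore + waste
= 1321 + 98 = 1419 tonnes
Dilution = waste / total * 100
= 98 / 1419 * 100
= 0.06906272023 * 100
= 6.9063%


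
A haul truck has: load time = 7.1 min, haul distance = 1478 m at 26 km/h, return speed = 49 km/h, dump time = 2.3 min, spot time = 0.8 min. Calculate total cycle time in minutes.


15.4206 min

Convert haul speed to m/min: 26 * 1000/60 = 433.3333333 m/min
Haul time = 1478 / 433.3333333 = 3.410769231 min
Convert return speed to m/min: 49 * 1000/60 = 816.6666667 m/min
Return time = 1478 / 816.6666667 = 1.809795918 min
Total cycle time:
= 7.1 + 3.410769231 + 2.3 + 1.809795918 + 0.8
= 15.4206 min


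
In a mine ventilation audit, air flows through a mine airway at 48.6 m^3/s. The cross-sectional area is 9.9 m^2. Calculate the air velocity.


Velocity = flow rate / cross-sectional area
= 48.6 / 9.9
= 4.9091 m/s

4.9091 m/s


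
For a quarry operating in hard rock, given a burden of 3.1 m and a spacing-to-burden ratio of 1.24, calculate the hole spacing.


3.844 m

Spacing = burden * ratio
= 3.1 * 1.24
= 3.844 m


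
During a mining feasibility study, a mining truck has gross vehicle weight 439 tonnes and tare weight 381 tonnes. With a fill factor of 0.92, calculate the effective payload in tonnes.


53.36 tonnes

Maximum payload = gross - tare
= 439 - 381 = 58 tonnes
Effective payload = max payload * fill factor
= 58 * 0.92
= 53.36 tonnes


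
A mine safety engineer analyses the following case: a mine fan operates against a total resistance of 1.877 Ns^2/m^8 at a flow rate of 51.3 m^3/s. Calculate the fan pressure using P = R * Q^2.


4939.6821 Pa

Compute Q^2:
Q^2 = 51.3^2 = 2631.69
Compute pressure:
P = R * Q^2 = 1.877 * 2631.69
= 4939.6821 Pa


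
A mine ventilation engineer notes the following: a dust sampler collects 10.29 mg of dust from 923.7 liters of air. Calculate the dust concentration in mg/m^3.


11.14 mg/m^3

Convert liters to m^3: 1 m^3 = 1000 L
Concentration = mass / volume * 1000
= 10.29 / 923.7 * 1000
= 0.01113998051 * 1000
= 11.14 mg/m^3


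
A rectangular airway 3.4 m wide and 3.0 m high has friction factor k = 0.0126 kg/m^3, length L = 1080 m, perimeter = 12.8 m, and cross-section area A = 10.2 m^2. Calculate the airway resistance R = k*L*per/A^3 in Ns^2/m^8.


Compute the numerator:
k * L * per = 0.0126 * 1080 * 12.8
= 174.1824
Compute the denominator:
A^3 = 10.2^3 = 1061.208
Resistance:
R = 174.1824 / 1061.208
= 0.1641 Ns^2/m^8

0.1641 Ns^2/m^8


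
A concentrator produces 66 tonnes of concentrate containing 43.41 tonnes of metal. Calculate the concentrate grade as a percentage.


Grade = (metal in concentrate / concentrate mass) * 100
= (43.41 / 66) * 100
= 0.6577272727 * 100
= 65.7727%

65.7727%


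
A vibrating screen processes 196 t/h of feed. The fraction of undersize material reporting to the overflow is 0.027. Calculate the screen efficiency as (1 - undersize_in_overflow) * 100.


97.3%

Screen efficiency = (1 - fraction of undersize in overflow) * 100
= (1 - 0.027) * 100
= 0.973 * 100
= 97.3%


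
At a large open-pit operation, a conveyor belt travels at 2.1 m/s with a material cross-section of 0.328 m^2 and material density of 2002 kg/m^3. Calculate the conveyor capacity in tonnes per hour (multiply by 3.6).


Volumetric flow = speed * area
= 2.1 * 0.328 = 0.6888 m^3/s
Mass flow = volumetric * density
= 0.6888 * 2002 = 1378.9776 kg/s
Convert to t/h: multiply by 3.6
Capacity = 1378.9776 * 3.6
= 4964.3194 t/h

4964.3194 t/h


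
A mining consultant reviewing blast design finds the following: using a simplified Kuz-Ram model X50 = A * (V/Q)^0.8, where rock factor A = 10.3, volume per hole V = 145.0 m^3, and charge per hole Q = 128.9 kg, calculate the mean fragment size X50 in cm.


Compute V/Q:
V/Q = 145.0 / 128.9 = 1.124903026
Raise to the power 0.8:
(V/Q)^0.8 = 1.124903026^0.8 = 1.098732745
Multiply by A:
X50 = 10.3 * 1.098732745
= 11.3169 cm

11.3169 cm


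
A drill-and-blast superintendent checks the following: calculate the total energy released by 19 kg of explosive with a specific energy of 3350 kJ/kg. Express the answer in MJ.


Energy = mass * specific_energy / 1000
= 19 * 3350 / 1000
= 63650 / 1000
= 63.65 MJ

63.65 MJ


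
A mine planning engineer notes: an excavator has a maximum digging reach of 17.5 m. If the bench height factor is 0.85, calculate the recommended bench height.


Bench height = reach * factor
= 17.5 * 0.85
= 14.875 m

14.875 m


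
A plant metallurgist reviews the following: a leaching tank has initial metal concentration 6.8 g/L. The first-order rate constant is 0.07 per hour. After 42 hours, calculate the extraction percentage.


Compute the exponent:
-k * t = -0.07 * 42 = -2.94
Remaining concentration:
C = 6.8 * exp(-2.94)
= 6.8 * 0.05286572874
= 0.3594869554 g/L
Extracted = 6.8 - 0.3594869554 = 6.440513045 g/L
Extraction % = 6.440513045 / 6.8 * 100
= 94.7134%

94.7134%


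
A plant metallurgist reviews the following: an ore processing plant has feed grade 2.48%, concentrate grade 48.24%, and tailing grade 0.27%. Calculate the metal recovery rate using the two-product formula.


89.6145%

Using the two-product formula:
R = 100 * c * (f - t) / (f * (c - t))
Numerator = 100 * 48.24 * (2.48 - 0.27)
= 100 * 48.24 * 2.21
= 10661.04
Denominator = 2.48 * (48.24 - 0.27)
= 2.48 * 47.97
= 118.9656
R = 10661.04 / 118.9656
= 89.6145%
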